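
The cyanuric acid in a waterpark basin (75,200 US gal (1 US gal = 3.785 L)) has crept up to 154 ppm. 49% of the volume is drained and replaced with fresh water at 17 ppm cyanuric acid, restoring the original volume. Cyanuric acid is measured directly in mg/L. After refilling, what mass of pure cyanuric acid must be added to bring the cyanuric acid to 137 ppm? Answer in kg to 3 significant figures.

14.3 kg

Volume: 75,200 US gal × 3.785 L/gal = 284,632 L.
After draining 49% and refilling: 154 × 0.51 + 17 × 0.49 = 86.87 ppm.
Deficit to target: 137 − 86.87 = 50.13 mg/L.
Mass: 50.13 mg/L × 284,632 L = 14,270 g cyanuric acid.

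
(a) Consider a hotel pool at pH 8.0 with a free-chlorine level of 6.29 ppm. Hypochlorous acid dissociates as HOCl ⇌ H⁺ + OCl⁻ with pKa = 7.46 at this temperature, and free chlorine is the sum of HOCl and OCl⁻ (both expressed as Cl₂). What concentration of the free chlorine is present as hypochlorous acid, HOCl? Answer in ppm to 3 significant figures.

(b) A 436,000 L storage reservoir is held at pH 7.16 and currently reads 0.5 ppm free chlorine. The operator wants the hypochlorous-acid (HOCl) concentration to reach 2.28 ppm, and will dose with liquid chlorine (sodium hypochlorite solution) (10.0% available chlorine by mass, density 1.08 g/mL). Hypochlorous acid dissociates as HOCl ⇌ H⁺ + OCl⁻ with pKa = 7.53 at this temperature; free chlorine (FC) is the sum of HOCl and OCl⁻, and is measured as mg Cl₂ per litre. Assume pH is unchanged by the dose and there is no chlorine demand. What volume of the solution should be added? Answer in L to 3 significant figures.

(a) [OCl⁻]/[HOCl] = 10^(pH − pKa) = 10^(8.0 − 7.46) = 10^0.54 = 3.467.
(a) Fraction as HOCl = 1 / (1 + 3.467) = 0.2238.
(a) HOCl = 0.2238 × 6.29 ppm = 1.408 ppm.

(b) [OCl⁻]/[HOCl] = 10^(pH − pKa) = 10^(7.16 − 7.53) = 0.4266; fraction as HOCl = 1/(1 + 0.4266) = 0.701.
(b) Free chlorine required for 2.28 ppm HOCl: 2.28 / 0.701 = 3.253 ppm.
(b) FC to add: 3.253 − 0.5 = 2.753 mg/L as Cl₂.
(b) Cl₂ equivalent: 2.753 mg/L × 436,000 L = 1200 g.
(b) Product at 10.0% available Cl: 1200 / 0.1 = 12,000 g.
(b) Volume: 12,000 g ÷ 1.08 g/mL = 11,110 mL.

(a) 1.41 ppm; (b) 11.1 L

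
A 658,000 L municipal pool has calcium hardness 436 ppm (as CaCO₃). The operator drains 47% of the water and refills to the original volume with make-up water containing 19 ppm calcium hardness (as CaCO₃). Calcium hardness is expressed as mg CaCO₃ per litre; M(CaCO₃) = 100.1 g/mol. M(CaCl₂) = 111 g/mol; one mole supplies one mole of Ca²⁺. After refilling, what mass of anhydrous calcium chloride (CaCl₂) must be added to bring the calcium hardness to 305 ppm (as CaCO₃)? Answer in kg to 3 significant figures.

After draining 47% and refilling: 436 × 0.53 + 19 × 0.47 = 240.01 ppm.
Deficit to target: 305 − 240.01 = 64.99 mg/L.
As CaCO₃: 64.99 mg/L × 658,000 L = 42,760 g; ÷ 100.1 = 427.2 mol Ca²⁺.
Mass: 427.2 × 111 = 47,420 g.

47.4 kg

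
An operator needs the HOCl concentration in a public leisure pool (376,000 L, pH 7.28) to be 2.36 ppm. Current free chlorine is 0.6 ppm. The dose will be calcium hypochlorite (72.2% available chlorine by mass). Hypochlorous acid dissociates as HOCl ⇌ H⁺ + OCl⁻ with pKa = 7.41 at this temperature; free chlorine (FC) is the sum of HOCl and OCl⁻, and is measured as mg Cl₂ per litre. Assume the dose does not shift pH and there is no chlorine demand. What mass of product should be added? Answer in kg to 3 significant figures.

[OCl⁻]/[HOCl] = 10^(pH − pKa) = 10^(7.28 − 7.41) = 0.7413; fraction as HOCl = 1/(1 + 0.7413) = 0.5743.
Free chlorine required for 2.36 ppm HOCl: 2.36 / 0.5743 = 4.109 ppm.
FC to add: 4.109 − 0.6 = 3.509 mg/L as Cl₂.
Cl₂ equivalent: 3.509 mg/L × 376,000 L = 1320 g.
Product at 72.2% available Cl: 1320 / 0.722 = 1828 g.

1.83 kg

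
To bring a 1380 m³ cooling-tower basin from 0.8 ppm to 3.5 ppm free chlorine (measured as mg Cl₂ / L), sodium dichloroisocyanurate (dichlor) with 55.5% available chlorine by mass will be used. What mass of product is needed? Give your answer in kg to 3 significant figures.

6.71 kg

Volume: 1380 m³ = 1,380,000 L.
Chlorine deficit: 3.5 − 0.8 = 2.7 ppm = 2.7 mg/L as Cl₂.
Cl₂ equivalent needed: 2.7 mg/L × 1,380,000 L = 3,726,000 mg = 3726 g.
Product at 55.5% available chlorine: 3726 / 0.555 = 6714 g.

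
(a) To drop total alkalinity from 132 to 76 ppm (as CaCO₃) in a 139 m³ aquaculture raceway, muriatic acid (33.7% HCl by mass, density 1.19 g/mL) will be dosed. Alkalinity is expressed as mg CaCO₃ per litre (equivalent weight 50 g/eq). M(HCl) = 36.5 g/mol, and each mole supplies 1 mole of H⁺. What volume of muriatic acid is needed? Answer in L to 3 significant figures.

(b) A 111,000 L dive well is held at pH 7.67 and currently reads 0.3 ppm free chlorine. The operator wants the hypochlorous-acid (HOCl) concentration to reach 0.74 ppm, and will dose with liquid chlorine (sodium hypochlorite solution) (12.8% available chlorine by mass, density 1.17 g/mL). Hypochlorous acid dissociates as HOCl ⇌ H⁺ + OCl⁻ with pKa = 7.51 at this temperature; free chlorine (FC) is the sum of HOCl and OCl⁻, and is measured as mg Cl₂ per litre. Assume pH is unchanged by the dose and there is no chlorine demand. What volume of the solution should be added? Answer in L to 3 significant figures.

(a) 14.2 L; (b) 1.12 L

(a) Volume: 139 m³ = 139,000 L.
(a) Alkalinity to neutralize: (132 − 76) = 56 mg/L as CaCO₃ × 139,000 L = 7784 g as CaCO₃.
(a) Equivalents of H⁺ required: 7784 ÷ 50 g/eq = 155.7 eq = 155.7 mol HCl.
(a) Mass of HCl: 155.7 × 36.5 = 5682 g.
(a) Mass of 33.7% solution: 5682 / 0.337 = 16,860 g.
(a) Volume: 16,860 g ÷ 1.19 g/mL = 14,170 mL.

(b) [OCl⁻]/[HOCl] = 10^(pH − pKa) = 10^(7.67 − 7.51) = 1.445; fraction as HOCl = 1/(1 + 1.445) = 0.4089.
(b) Free chlorine required for 0.74 ppm HOCl: 0.74 / 0.4089 = 1.81 ppm.
(b) FC to add: 1.81 − 0.3 = 1.51 mg/L as Cl₂.
(b) Cl₂ equivalent: 1.51 mg/L × 111,000 L = 167.6 g.
(b) Product at 12.8% available Cl: 167.6 / 0.128 = 1309 g.
(b) Volume: 1309 g ÷ 1.17 g/mL = 1119 mL.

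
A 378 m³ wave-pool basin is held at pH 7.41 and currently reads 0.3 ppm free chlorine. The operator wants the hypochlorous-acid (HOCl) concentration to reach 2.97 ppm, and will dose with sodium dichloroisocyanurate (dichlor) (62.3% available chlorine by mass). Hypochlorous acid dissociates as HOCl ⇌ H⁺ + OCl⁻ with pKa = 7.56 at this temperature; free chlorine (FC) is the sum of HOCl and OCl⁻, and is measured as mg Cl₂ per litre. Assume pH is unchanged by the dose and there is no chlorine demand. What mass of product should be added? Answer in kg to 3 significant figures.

2.90 kg

Volume: 378 m³ = 378,000 L.
[OCl⁻]/[HOCl] = 10^(pH − pKa) = 10^(7.41 − 7.56) = 0.7079; fraction as HOCl = 1/(1 + 0.7079) = 0.5855.
Free chlorine required for 2.97 ppm HOCl: 2.97 / 0.5855 = 5.073 ppm.
FC to add: 5.073 − 0.3 = 4.773 mg/L as Cl₂.
Cl₂ equivalent: 4.773 mg/L × 378,000 L = 1804 g.
Product at 62.3% available Cl: 1804 / 0.623 = 2896 g.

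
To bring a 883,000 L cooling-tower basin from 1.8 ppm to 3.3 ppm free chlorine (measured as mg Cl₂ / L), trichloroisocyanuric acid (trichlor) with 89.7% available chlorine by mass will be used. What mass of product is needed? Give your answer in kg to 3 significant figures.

Chlorine deficit: 3.3 − 1.8 = 1.5 ppm = 1.5 mg/L as Cl₂.
Cl₂ equivalent needed: 1.5 mg/L × 883,000 L = 1,324,000 mg = 1324 g.
Product at 89.7% available chlorine: 1324 / 0.897 = 1477 g.

1.48 kg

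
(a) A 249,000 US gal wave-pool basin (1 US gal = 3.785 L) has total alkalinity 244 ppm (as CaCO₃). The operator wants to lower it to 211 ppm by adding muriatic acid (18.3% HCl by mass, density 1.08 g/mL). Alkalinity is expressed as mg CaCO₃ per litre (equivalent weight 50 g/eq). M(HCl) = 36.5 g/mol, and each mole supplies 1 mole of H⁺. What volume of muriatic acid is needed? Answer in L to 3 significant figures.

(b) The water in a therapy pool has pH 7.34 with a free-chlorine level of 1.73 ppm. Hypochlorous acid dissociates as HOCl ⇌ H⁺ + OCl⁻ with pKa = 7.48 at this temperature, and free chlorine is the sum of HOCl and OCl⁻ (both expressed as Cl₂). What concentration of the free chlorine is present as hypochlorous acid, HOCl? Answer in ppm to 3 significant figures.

(a) Volume: 249,000 US gal × 3.785 L/gal = 942,465 L.
(a) Alkalinity to neutralize: (244 − 211) = 33 mg/L as CaCO₃ × 942,465 L = 31,100 g as CaCO₃.
(a) Equivalents of H⁺ required: 31,100 ÷ 50 g/eq = 622 eq = 622 mol HCl.
(a) Mass of HCl: 622 × 36.5 = 22,700 g.
(a) Mass of 18.3% solution: 22,700 / 0.183 = 124,100 g.
(a) Volume: 124,100 g ÷ 1.08 g/mL = 114,900 mL.

(b) [OCl⁻]/[HOCl] = 10^(pH − pKa) = 10^(7.34 − 7.48) = 10^-0.14 = 0.7244.
(b) Fraction as HOCl = 1 / (1 + 0.7244) = 0.5799.
(b) HOCl = 0.5799 × 1.73 ppm = 1.003 ppm.

(a) 115 L; (b) 1.00 ppm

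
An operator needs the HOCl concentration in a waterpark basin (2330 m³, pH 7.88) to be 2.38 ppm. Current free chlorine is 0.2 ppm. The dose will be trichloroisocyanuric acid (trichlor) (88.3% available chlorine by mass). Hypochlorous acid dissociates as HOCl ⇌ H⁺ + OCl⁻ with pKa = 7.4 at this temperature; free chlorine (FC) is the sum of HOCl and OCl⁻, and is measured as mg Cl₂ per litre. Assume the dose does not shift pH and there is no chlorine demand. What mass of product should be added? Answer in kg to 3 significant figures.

Volume: 2330 m³ = 2,330,000 L.
[OCl⁻]/[HOCl] = 10^(pH − pKa) = 10^(7.88 − 7.4) = 3.02; fraction as HOCl = 1/(1 + 3.02) = 0.2488.
Free chlorine required for 2.38 ppm HOCl: 2.38 / 0.2488 = 9.567 ppm.
FC to add: 9.567 − 0.2 = 9.367 mg/L as Cl₂.
Cl₂ equivalent: 9.367 mg/L × 2,330,000 L = 21,830 g.
Product at 88.3% available Cl: 21,830 / 0.883 = 24,720 g.

24.7 kg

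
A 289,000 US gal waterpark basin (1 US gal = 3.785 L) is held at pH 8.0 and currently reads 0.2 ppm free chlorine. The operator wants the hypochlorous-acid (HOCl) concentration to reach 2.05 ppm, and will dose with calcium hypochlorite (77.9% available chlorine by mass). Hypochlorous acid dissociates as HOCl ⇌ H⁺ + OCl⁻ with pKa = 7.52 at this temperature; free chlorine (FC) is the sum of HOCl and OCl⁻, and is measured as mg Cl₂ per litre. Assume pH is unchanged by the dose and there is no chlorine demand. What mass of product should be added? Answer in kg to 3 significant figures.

11.3 kg

Volume: 289,000 US gal × 3.785 L/gal = 1,093,865 L.
[OCl⁻]/[HOCl] = 10^(pH − pKa) = 10^(8.0 − 7.52) = 3.02; fraction as HOCl = 1/(1 + 3.02) = 0.2488.
Free chlorine required for 2.05 ppm HOCl: 2.05 / 0.2488 = 8.241 ppm.
FC to add: 8.241 − 0.2 = 8.041 mg/L as Cl₂.
Cl₂ equivalent: 8.041 mg/L × 1,093,865 L = 8796 g.
Product at 77.9% available Cl: 8796 / 0.779 = 11,290 g.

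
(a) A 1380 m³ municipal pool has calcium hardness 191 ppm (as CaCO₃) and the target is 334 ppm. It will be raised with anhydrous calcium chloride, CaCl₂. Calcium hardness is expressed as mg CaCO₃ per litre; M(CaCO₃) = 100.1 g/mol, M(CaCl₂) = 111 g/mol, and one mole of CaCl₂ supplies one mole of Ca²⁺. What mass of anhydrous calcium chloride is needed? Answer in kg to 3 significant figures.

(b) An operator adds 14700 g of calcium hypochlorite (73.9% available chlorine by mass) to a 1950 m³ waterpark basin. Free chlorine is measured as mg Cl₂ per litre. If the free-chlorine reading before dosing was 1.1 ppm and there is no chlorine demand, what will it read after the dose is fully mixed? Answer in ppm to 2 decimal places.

(a) Volume: 1380 m³ = 1,380,000 L.
(a) Hardness to add: (334 − 191) = 143 mg/L as CaCO₃ × 1,380,000 L = 197,300 g as CaCO₃.
(a) Moles of Ca²⁺ (1 mol Ca²⁺ ≡ 1 mol CaCO₃): 197,300 / 100.1 g/mol = 1971 mol.
(a) Mass of CaCl₂: 1971 × 111 = 218,800 g.

(b) Volume: 1950 m³ = 1,950,000 L.
(b) Available chlorine delivered: 14,700 g × 0.739 = 10,860 g as Cl₂.
(b) Concentration rise: 10,860 g / 1,950,000 L = 5.571 mg/L = 5.57 ppm.
(b) Final FC: 1.1 + 5.57 = 6.67 ppm.

(a) 219 kg; (b) 6.67 ppm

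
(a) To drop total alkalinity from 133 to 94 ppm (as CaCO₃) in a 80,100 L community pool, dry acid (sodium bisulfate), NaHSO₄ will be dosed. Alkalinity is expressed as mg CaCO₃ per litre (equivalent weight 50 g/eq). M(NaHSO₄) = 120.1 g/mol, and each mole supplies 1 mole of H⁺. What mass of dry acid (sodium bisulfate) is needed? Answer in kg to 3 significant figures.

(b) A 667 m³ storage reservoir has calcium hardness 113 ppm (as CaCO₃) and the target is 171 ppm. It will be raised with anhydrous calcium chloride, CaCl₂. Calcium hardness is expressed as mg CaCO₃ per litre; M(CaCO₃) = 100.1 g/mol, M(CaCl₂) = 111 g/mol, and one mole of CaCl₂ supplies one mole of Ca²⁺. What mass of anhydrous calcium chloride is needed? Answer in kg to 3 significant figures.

(a) 7.50 kg; (b) 42.9 kg

(a) Alkalinity to neutralize: (133 − 94) = 39 mg/L as CaCO₃ × 80,100 L = 3124 g as CaCO₃.
(a) Equivalents of H⁺ required: 3124 ÷ 50 g/eq = 62.48 eq = 62.48 mol NaHSO₄.
(a) Mass of NaHSO₄: 62.48 × 120.1 = 7504 g.

(b) Volume: 667 m³ = 667,000 L.
(b) Hardness to add: (171 − 113) = 58 mg/L as CaCO₃ × 667,000 L = 38,690 g as CaCO₃.
(b) Moles of Ca²⁺ (1 mol Ca²⁺ ≡ 1 mol CaCO₃): 38,690 / 100.1 g/mol = 386.5 mol.
(b) Mass of CaCl₂: 386.5 × 111 = 42,900 g.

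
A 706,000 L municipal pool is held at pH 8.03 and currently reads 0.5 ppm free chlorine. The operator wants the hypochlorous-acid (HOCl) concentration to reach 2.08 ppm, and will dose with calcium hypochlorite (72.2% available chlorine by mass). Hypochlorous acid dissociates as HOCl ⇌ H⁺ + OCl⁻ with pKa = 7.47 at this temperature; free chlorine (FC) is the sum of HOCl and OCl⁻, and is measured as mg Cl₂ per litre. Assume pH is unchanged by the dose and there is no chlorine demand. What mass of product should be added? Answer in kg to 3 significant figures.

[OCl⁻]/[HOCl] = 10^(pH − pKa) = 10^(8.03 − 7.47) = 3.631; fraction as HOCl = 1/(1 + 3.631) = 0.2159.
Free chlorine required for 2.08 ppm HOCl: 2.08 / 0.2159 = 9.632 ppm.
FC to add: 9.632 − 0.5 = 9.132 mg/L as Cl₂.
Cl₂ equivalent: 9.132 mg/L × 706,000 L = 6447 g.
Product at 72.2% available Cl: 6447 / 0.722 = 8930 g.

8.93 kg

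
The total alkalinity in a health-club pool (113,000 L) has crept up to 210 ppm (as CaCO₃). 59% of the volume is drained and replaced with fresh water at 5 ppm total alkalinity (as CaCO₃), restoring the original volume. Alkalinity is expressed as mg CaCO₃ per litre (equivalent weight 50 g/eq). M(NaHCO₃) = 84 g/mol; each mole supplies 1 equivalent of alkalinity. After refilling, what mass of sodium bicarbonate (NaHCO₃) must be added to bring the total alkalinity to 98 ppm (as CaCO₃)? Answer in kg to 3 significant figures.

1.70 kg

After draining 59% and refilling: 210 × 0.41 + 5 × 0.59 = 89.05 ppm.
Deficit to target: 98 − 89.05 = 8.95 mg/L.
As CaCO₃: 8.95 mg/L × 113,000 L = 1011 g; ÷ 50 g/eq ÷ 1 = 20.23 mol NaHCO₃.
Mass: 20.23 × 84 = 1699 g.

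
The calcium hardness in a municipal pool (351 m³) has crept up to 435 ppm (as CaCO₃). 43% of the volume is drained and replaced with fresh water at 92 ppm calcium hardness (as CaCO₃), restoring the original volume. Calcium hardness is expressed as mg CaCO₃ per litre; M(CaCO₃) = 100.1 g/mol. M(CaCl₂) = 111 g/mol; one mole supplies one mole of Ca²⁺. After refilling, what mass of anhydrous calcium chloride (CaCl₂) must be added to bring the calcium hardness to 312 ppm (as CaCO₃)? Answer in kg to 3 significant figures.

Volume: 351 m³ = 351,000 L.
After draining 43% and refilling: 435 × 0.57 + 92 × 0.43 = 287.51 ppm.
Deficit to target: 312 − 287.51 = 24.49 mg/L.
As CaCO₃: 24.49 mg/L × 351,000 L = 8596 g; ÷ 100.1 = 85.87 mol Ca²⁺.
Mass: 85.87 × 111 = 9532 g.

9.53 kg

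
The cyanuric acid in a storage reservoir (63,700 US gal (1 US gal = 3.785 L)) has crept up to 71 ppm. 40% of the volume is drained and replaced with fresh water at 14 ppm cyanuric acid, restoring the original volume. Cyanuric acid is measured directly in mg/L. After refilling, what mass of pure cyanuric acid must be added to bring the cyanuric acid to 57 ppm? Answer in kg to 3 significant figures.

Volume: 63,700 US gal × 3.785 L/gal = 241,104 L.
After draining 40% and refilling: 71 × 0.60 + 14 × 0.40 = 48.2 ppm.
Deficit to target: 57 − 48.2 = 8.8 mg/L.
Mass: 8.8 mg/L × 241,104 L = 2122 g cyanuric acid.

2.12 kg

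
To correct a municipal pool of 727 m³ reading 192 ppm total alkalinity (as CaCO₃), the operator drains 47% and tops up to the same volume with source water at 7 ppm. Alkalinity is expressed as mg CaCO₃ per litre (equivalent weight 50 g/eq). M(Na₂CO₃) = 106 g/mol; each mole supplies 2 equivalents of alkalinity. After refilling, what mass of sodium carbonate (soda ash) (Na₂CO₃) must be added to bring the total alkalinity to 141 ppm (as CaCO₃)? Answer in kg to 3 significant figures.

Volume: 727 m³ = 727,000 L.
After draining 47% and refilling: 192 × 0.53 + 7 × 0.47 = 105.05 ppm.
Deficit to target: 141 − 105.05 = 35.95 mg/L.
As CaCO₃: 35.95 mg/L × 727,000 L = 26,140 g; ÷ 50 g/eq ÷ 2 = 261.4 mol Na₂CO₃.
Mass: 261.4 × 106 = 27,700 g.

27.7 kg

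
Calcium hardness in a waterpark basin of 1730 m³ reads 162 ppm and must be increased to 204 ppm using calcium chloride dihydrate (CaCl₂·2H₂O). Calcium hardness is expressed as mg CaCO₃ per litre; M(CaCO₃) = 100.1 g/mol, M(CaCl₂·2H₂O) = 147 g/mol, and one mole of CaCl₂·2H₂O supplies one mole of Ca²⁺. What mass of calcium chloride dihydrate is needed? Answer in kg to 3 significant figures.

Volume: 1730 m³ = 1,730,000 L.
Hardness to add: (204 − 162) = 42 mg/L as CaCO₃ × 1,730,000 L = 72,660 g as CaCO₃.
Moles of Ca²⁺ (1 mol Ca²⁺ ≡ 1 mol CaCO₃): 72,660 / 100.1 g/mol = 725.9 mol.
Mass of CaCl₂·2H₂O: 725.9 × 147 = 106,700 g.

107 kg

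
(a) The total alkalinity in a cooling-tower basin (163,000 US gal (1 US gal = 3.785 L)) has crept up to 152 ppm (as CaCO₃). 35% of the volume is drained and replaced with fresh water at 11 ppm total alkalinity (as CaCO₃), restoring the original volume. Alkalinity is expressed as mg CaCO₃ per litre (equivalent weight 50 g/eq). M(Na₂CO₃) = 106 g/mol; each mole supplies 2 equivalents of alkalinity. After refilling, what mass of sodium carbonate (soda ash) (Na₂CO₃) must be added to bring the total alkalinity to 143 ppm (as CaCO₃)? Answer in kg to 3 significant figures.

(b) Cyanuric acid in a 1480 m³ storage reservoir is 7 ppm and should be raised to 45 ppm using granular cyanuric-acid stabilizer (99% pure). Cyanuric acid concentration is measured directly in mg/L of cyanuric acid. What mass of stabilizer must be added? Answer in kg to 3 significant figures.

(a) Volume: 163,000 US gal × 3.785 L/gal = 616,955 L.
(a) After draining 35% and refilling: 152 × 0.65 + 11 × 0.35 = 102.65 ppm.
(a) Deficit to target: 143 − 102.65 = 40.35 mg/L.
(a) As CaCO₃: 40.35 mg/L × 616,955 L = 24,890 g; ÷ 50 g/eq ÷ 2 = 248.9 mol Na₂CO₃.
(a) Mass: 248.9 × 106 = 26,390 g.

(b) Volume: 1480 m³ = 1,480,000 L.
(b) CYA to add: (45 − 7) = 38 mg/L × 1,480,000 L = 56,240 g cyanuric acid.
(b) At 99% purity: 56,240 / 0.99 = 56,810 g product.

(a) 26.4 kg; (b) 56.8 kg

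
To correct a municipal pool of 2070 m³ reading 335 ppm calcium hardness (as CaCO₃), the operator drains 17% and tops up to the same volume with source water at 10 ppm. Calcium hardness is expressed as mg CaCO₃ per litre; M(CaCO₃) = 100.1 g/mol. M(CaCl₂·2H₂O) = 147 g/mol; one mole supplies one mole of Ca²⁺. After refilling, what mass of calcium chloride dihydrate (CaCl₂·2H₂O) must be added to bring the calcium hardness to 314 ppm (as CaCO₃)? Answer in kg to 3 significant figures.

Volume: 2070 m³ = 2,070,000 L.
After draining 17% and refilling: 335 × 0.83 + 10 × 0.17 = 279.75 ppm.
Deficit to target: 314 − 279.75 = 34.25 mg/L.
As CaCO₃: 34.25 mg/L × 2,070,000 L = 70,900 g; ÷ 100.1 = 708.3 mol Ca²⁺.
Mass: 708.3 × 147 = 104,100 g.

104 kg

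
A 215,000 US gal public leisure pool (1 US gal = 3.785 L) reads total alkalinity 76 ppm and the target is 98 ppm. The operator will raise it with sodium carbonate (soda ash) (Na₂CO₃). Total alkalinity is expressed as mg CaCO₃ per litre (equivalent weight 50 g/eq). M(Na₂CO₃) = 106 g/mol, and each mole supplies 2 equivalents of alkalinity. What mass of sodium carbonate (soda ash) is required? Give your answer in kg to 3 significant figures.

19.0 kg

Volume: 215,000 US gal × 3.785 L/gal = 813,775 L.
Alkalinity to add: (98 − 76) = 22 mg/L as CaCO₃ × 813,775 L = 17,900 g as CaCO₃.
Equivalents: 17,900 g ÷ 50 g/eq = 358.1 eq.
Each mole of Na₂CO₃ supplies 2 eq, so 358.1 / 2 = 179 mol.
Mass: 179 mol × 106 g/mol = 18,980 g.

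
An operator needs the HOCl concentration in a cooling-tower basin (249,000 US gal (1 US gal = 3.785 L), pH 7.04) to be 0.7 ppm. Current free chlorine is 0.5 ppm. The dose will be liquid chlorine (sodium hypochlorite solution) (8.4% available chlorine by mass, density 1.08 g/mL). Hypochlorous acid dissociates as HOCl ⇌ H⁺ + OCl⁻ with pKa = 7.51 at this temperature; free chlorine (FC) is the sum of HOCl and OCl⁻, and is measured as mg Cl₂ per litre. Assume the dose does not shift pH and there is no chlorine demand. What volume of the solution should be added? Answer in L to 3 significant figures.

4.54 L

Volume: 249,000 US gal × 3.785 L/gal = 942,465 L.
[OCl⁻]/[HOCl] = 10^(pH − pKa) = 10^(7.04 − 7.51) = 0.3388; fraction as HOCl = 1/(1 + 0.3388) = 0.7469.
Free chlorine required for 0.7 ppm HOCl: 0.7 / 0.7469 = 0.9372 ppm.
FC to add: 0.9372 − 0.5 = 0.4372 mg/L as Cl₂.
Cl₂ equivalent: 0.4372 mg/L × 942,465 L = 412 g.
Product at 8.4% available Cl: 412 / 0.084 = 4905 g.
Volume: 4905 g ÷ 1.08 g/mL = 4542 mL.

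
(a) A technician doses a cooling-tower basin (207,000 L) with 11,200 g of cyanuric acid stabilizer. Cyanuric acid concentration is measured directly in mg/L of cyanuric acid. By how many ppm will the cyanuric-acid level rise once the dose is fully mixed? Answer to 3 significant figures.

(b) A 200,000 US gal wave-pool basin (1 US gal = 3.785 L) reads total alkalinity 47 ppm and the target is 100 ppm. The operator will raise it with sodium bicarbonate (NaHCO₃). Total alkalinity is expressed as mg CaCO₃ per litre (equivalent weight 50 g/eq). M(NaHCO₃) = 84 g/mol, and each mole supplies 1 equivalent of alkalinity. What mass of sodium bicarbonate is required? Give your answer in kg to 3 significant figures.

(a) 54.1 ppm; (b) 67.4 kg

(a) Rise: 11,200 g / 207,000 L × 1000 = 54.11 mg/L.

(b) Volume: 200,000 US gal × 3.785 L/gal = 757,000 L.
(b) Alkalinity to add: (100 − 47) = 53 mg/L as CaCO₃ × 757,000 L = 40,120 g as CaCO₃.
(b) Equivalents: 40,120 g ÷ 50 g/eq = 802.4 eq.
(b) NaHCO₃ supplies 1 eq per mole → 802.4 mol.
(b) Mass: 802.4 mol × 84 g/mol = 67,400 g.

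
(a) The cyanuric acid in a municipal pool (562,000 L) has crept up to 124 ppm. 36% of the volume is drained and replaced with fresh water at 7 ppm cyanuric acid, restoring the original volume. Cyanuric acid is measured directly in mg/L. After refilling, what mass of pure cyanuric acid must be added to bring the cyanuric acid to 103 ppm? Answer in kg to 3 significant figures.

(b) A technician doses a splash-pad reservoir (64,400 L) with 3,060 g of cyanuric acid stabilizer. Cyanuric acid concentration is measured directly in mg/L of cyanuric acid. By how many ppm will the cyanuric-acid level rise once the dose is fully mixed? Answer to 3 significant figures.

(a) After draining 36% and refilling: 124 × 0.64 + 7 × 0.36 = 81.88 ppm.
(a) Deficit to target: 103 − 81.88 = 21.12 mg/L.
(a) Mass: 21.12 mg/L × 562,000 L = 11,870 g cyanuric acid.

(b) Rise: 3,060 g / 64,400 L × 1000 = 47.52 mg/L.

(a) 11.9 kg; (b) 47.5 ppm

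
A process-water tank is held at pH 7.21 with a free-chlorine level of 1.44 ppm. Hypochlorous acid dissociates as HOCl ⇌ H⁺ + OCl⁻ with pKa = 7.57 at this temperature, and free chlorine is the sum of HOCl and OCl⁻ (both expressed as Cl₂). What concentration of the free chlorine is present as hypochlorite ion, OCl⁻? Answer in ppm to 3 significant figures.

0.438 ppm

[OCl⁻]/[HOCl] = 10^(pH − pKa) = 10^(7.21 − 7.57) = 10^-0.36 = 0.4365.
Fraction as HOCl = 1 / (1 + 0.4365) = 0.6961.
OCl⁻ = (1 − 0.6961) × 1.44 ppm = 0.4376 ppm.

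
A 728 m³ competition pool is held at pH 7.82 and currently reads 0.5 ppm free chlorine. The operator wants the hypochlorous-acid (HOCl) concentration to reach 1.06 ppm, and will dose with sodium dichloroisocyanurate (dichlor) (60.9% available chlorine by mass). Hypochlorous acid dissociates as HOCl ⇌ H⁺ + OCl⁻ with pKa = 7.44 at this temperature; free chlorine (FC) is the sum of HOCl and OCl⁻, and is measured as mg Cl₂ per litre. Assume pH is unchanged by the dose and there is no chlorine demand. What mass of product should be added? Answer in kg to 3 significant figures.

3.71 kg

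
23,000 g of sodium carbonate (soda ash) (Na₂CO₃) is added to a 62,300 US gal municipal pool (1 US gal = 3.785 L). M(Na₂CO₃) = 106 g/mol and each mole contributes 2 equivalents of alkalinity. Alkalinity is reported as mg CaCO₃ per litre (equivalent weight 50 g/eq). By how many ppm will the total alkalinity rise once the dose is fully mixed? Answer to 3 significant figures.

Volume: 62,300 US gal × 3.785 L/gal = 235,806 L.
Moles of Na₂CO₃: 23,000 g ÷ 106 g/mol = 217 mol → 434 eq of alkalinity.
As CaCO₃: 434 eq × 50 g/eq = 21,700 g.
Rise: 21,700 g / 235,806 L × 1000 = 92.02 mg/L.

92.0 ppm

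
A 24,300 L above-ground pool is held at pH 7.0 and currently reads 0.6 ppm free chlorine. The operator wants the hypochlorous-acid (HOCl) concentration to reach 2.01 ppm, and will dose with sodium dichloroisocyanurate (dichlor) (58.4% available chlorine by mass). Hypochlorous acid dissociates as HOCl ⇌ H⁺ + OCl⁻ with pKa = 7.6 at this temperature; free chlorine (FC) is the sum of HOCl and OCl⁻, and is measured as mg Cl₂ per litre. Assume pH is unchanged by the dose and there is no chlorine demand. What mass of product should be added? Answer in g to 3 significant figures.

79.7 g

[OCl⁻]/[HOCl] = 10^(pH − pKa) = 10^(7.0 − 7.6) = 0.2512; fraction as HOCl = 1/(1 + 0.2512) = 0.7992.
Free chlorine required for 2.01 ppm HOCl: 2.01 / 0.7992 = 2.515 ppm.
FC to add: 2.515 − 0.6 = 1.915 mg/L as Cl₂.
Cl₂ equivalent: 1.915 mg/L × 24,300 L = 46.53 g.
Product at 58.4% available Cl: 46.53 / 0.584 = 79.68 g.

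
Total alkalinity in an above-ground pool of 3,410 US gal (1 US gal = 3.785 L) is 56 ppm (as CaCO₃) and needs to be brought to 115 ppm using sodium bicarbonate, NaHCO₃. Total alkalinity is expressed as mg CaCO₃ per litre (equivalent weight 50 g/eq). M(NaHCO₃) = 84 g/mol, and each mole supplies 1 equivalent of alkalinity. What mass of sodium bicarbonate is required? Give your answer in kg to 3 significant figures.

1.28 kg

Volume: 3,410 US gal × 3.785 L/gal = 12,907 L.
Alkalinity to add: (115 − 56) = 59 mg/L as CaCO₃ × 12,907 L = 761.5 g as CaCO₃.
Equivalents: 761.5 g ÷ 50 g/eq = 15.23 eq.
NaHCO₃ supplies 1 eq per mole → 15.23 mol.
Mass: 15.23 mol × 84 g/mol = 1279 g.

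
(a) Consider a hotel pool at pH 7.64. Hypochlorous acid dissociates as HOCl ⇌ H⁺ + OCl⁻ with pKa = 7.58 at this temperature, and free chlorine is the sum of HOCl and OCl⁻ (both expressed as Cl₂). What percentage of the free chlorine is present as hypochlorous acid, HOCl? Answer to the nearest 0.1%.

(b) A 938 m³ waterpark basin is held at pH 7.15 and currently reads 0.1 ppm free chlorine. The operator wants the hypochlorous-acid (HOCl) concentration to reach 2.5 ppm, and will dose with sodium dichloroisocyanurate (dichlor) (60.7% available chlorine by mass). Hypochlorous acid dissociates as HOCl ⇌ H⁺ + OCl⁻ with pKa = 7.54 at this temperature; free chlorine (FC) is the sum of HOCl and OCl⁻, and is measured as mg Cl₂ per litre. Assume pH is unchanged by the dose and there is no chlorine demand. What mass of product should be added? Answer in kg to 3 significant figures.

(a) 46.6%; (b) 5.28 kg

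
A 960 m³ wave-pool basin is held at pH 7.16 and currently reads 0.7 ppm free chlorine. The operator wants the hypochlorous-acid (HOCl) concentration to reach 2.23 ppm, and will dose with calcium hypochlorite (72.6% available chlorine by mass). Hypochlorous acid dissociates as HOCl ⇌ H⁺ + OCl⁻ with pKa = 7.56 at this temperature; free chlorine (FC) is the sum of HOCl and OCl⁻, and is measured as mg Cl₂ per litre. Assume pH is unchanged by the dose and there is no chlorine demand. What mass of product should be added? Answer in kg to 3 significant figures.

Volume: 960 m³ = 960,000 L.
[OCl⁻]/[HOCl] = 10^(pH − pKa) = 10^(7.16 − 7.56) = 0.3981; fraction as HOCl = 1/(1 + 0.3981) = 0.7153.
Free chlorine required for 2.23 ppm HOCl: 2.23 / 0.7153 = 3.118 ppm.
FC to add: 3.118 − 0.7 = 2.418 mg/L as Cl₂.
Cl₂ equivalent: 2.418 mg/L × 960,000 L = 2321 g.
Product at 72.6% available Cl: 2321 / 0.726 = 3197 g.

3.20 kg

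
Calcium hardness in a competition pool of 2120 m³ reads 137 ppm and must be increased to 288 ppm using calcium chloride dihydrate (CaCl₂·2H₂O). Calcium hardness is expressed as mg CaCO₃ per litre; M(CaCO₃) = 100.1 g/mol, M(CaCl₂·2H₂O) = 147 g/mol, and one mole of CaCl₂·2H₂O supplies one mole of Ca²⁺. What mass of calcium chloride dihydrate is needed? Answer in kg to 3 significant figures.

Volume: 2120 m³ = 2,120,000 L.
Hardness to add: (288 − 137) = 151 mg/L as CaCO₃ × 2,120,000 L = 320,100 g as CaCO₃.
Moles of Ca²⁺ (1 mol Ca²⁺ ≡ 1 mol CaCO₃): 320,100 / 100.1 g/mol = 3198 mol.
Mass of CaCl₂·2H₂O: 3198 × 147 = 470,100 g.

470 kg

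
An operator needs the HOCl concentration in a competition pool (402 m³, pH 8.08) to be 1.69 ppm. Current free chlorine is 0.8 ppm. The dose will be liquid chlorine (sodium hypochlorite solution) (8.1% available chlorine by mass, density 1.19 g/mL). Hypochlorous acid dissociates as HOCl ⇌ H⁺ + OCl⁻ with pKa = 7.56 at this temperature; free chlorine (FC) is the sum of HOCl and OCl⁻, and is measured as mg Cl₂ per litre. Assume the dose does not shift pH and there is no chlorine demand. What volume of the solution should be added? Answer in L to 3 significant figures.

Volume: 402 m³ = 402,000 L.
[OCl⁻]/[HOCl] = 10^(pH − pKa) = 10^(8.08 − 7.56) = 3.311; fraction as HOCl = 1/(1 + 3.311) = 0.2319.
Free chlorine required for 1.69 ppm HOCl: 1.69 / 0.2319 = 7.286 ppm.
FC to add: 7.286 − 0.8 = 6.486 mg/L as Cl₂.
Cl₂ equivalent: 6.486 mg/L × 402,000 L = 2607 g.
Product at 8.1% available Cl: 2607 / 0.081 = 32,190 g.
Volume: 32,190 g ÷ 1.19 g/mL = 27,050 mL.

27.1 L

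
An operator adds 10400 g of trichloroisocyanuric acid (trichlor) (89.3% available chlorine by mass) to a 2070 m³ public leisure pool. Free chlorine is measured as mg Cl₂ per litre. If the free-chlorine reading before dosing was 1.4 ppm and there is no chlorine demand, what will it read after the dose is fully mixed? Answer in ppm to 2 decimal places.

Volume: 2070 m³ = 2,070,000 L.
Available chlorine delivered: 10,400 g × 0.893 = 9287 g as Cl₂.
Concentration rise: 9287 g / 2,070,000 L = 4.487 mg/L = 4.49 ppm.
Final FC: 1.4 + 4.49 = 5.89 ppm.

5.89 ppm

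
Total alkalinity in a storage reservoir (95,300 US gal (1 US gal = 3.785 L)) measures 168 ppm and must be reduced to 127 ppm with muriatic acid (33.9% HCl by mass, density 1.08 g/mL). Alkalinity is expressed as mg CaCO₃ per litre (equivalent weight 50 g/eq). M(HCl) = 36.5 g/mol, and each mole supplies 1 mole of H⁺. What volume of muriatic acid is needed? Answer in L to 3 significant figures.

Volume: 95,300 US gal × 3.785 L/gal = 360,710 L.
Alkalinity to neutralize: (168 − 127) = 41 mg/L as CaCO₃ × 360,710 L = 14,790 g as CaCO₃.
Equivalents of H⁺ required: 14,790 ÷ 50 g/eq = 295.8 eq = 295.8 mol HCl.
Mass of HCl: 295.8 × 36.5 = 10,800 g.
Mass of 33.9% solution: 10,800 / 0.339 = 31,850 g.
Volume: 31,850 g ÷ 1.08 g/mL = 29,490 mL.

29.5 L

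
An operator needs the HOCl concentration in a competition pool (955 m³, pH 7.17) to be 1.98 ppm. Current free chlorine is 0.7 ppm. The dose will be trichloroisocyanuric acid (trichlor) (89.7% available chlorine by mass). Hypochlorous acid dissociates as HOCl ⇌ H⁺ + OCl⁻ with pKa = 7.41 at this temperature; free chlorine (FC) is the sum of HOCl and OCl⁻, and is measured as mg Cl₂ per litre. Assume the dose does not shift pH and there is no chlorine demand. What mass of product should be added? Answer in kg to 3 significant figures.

2.58 kg

Volume: 955 m³ = 955,000 L.
[OCl⁻]/[HOCl] = 10^(pH − pKa) = 10^(7.17 − 7.41) = 0.5754; fraction as HOCl = 1/(1 + 0.5754) = 0.6347.
Free chlorine required for 1.98 ppm HOCl: 1.98 / 0.6347 = 3.119 ppm.
FC to add: 3.119 − 0.7 = 2.419 mg/L as Cl₂.
Cl₂ equivalent: 2.419 mg/L × 955,000 L = 2310 g.
Product at 89.7% available Cl: 2310 / 0.897 = 2576 g.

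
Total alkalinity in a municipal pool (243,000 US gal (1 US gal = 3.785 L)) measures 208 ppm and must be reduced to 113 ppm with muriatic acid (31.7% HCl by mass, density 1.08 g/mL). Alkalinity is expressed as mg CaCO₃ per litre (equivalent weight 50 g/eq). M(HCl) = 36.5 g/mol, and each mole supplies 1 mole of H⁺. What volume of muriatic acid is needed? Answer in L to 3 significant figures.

Volume: 243,000 US gal × 3.785 L/gal = 919,755 L.
Alkalinity to neutralize: (208 − 113) = 95 mg/L as CaCO₃ × 919,755 L = 87,380 g as CaCO₃.
Equivalents of H⁺ required: 87,380 ÷ 50 g/eq = 1748 eq = 1748 mol HCl.
Mass of HCl: 1748 × 36.5 = 63,790 g.
Mass of 31.7% solution: 63,790 / 0.317 = 201,200 g.
Volume: 201,200 g ÷ 1.08 g/mL = 186,300 mL.

186 L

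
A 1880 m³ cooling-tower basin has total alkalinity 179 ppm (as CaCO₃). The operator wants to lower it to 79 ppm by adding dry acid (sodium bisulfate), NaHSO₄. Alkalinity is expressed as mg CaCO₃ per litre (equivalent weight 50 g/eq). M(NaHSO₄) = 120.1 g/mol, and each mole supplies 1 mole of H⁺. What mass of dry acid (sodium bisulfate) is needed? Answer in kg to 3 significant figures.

452 kg

Volume: 1880 m³ = 1,880,000 L.
Alkalinity to neutralize: (179 − 79) = 100 mg/L as CaCO₃ × 1,880,000 L = 188,000 g as CaCO₃.
Equivalents of H⁺ required: 188,000 ÷ 50 g/eq = 3760 eq = 3760 mol NaHSO₄.
Mass of NaHSO₄: 3760 × 120.1 = 451,600 g.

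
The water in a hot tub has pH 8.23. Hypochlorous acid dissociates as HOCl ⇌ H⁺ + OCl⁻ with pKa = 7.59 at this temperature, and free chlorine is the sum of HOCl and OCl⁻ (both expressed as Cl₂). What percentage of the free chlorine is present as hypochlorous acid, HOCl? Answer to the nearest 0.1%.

[OCl⁻]/[HOCl] = 10^(pH − pKa) = 10^(8.23 − 7.59) = 10^0.64 = 4.365.
Fraction as HOCl = 1 / (1 + 4.365) = 0.1864.

18.6%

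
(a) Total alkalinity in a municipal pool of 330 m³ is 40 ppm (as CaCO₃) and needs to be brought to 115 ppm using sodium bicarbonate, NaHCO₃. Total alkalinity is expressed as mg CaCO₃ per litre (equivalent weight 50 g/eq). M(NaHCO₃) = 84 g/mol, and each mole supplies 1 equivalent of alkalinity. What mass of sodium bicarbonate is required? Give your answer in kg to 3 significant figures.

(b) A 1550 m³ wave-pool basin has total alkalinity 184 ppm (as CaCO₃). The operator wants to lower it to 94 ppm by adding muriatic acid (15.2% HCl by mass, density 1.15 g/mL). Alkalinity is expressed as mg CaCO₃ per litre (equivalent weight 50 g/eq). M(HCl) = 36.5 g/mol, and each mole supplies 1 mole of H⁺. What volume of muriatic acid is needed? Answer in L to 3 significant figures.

(a) 41.6 kg; (b) 583 L

(a) Volume: 330 m³ = 330,000 L.
(a) Alkalinity to add: (115 − 40) = 75 mg/L as CaCO₃ × 330,000 L = 24,750 g as CaCO₃.
(a) Equivalents: 24,750 g ÷ 50 g/eq = 495 eq.
(a) NaHCO₃ supplies 1 eq per mole → 495 mol.
(a) Mass: 495 mol × 84 g/mol = 41,580 g.

(b) Volume: 1550 m³ = 1,550,000 L.
(b) Alkalinity to neutralize: (184 − 94) = 90 mg/L as CaCO₃ × 1,550,000 L = 139,500 g as CaCO₃.
(b) Equivalents of H⁺ required: 139,500 ÷ 50 g/eq = 2790 eq = 2790 mol HCl.
(b) Mass of HCl: 2790 × 36.5 = 101,800 g.
(b) Mass of 15.2% solution: 101,800 / 0.152 = 670,000 g.
(b) Volume: 670,000 g ÷ 1.15 g/mL = 582,600 mL.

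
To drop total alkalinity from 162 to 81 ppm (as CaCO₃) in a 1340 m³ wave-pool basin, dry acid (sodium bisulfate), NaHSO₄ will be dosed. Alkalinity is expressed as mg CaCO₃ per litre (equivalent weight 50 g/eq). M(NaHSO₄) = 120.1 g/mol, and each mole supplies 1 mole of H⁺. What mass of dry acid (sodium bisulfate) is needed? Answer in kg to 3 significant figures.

261 kg

Volume: 1340 m³ = 1,340,000 L.
Alkalinity to neutralize: (162 − 81) = 81 mg/L as CaCO₃ × 1,340,000 L = 108,500 g as CaCO₃.
Equivalents of H⁺ required: 108,500 ÷ 50 g/eq = 2171 eq = 2171 mol NaHSO₄.
Mass of NaHSO₄: 2171 × 120.1 = 260,700 g.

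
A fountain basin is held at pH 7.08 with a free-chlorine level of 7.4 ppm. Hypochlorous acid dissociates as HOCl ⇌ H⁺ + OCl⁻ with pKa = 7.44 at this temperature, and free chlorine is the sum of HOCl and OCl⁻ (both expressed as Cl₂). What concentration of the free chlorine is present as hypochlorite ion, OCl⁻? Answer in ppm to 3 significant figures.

[OCl⁻]/[HOCl] = 10^(pH − pKa) = 10^(7.08 − 7.44) = 10^-0.36 = 0.4365.
Fraction as HOCl = 1 / (1 + 0.4365) = 0.6961.
OCl⁻ = (1 − 0.6961) × 7.4 ppm = 2.249 ppm.

2.25 ppm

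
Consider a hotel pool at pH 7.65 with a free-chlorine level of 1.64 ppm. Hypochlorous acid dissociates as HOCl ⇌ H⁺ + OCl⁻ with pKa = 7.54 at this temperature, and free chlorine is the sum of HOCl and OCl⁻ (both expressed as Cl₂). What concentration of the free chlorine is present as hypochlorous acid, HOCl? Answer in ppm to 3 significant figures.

[OCl⁻]/[HOCl] = 10^(pH − pKa) = 10^(7.65 − 7.54) = 10^0.11 = 1.288.
Fraction as HOCl = 1 / (1 + 1.288) = 0.437.
HOCl = 0.437 × 1.64 ppm = 0.7167 ppm.

0.717 ppm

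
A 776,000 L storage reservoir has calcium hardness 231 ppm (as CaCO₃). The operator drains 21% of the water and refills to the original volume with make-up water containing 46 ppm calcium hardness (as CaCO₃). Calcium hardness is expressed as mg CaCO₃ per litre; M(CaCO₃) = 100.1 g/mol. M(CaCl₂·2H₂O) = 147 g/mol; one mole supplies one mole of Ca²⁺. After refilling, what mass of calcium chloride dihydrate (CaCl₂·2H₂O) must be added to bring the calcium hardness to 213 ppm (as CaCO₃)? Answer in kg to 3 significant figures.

After draining 21% and refilling: 231 × 0.79 + 46 × 0.21 = 192.15 ppm.
Deficit to target: 213 − 192.15 = 20.85 mg/L.
As CaCO₃: 20.85 mg/L × 776,000 L = 16,180 g; ÷ 100.1 = 161.6 mol Ca²⁺.
Mass: 161.6 × 147 = 23,760 g.

23.8 kg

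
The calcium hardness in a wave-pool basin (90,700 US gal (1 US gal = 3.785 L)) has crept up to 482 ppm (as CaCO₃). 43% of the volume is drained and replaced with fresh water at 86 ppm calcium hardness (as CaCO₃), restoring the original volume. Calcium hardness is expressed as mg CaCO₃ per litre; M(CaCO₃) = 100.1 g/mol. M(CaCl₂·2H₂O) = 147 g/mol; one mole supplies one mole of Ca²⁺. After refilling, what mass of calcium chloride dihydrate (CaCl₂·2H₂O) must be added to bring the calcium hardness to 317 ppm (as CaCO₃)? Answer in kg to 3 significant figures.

Volume: 90,700 US gal × 3.785 L/gal = 343,300 L.
After draining 43% and refilling: 482 × 0.57 + 86 × 0.43 = 311.72 ppm.
Deficit to target: 317 − 311.72 = 5.28 mg/L.
As CaCO₃: 5.28 mg/L × 343,300 L = 1813 g; ÷ 100.1 = 18.11 mol Ca²⁺.
Mass: 18.11 × 147 = 2662 g.

2.66 kg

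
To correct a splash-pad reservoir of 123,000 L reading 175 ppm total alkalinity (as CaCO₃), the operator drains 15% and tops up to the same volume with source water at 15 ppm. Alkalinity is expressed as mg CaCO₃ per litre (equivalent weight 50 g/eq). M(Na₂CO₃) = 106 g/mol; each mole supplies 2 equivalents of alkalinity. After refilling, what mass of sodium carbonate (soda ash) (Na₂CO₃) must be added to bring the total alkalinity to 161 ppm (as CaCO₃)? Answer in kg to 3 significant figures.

After draining 15% and refilling: 175 × 0.85 + 15 × 0.15 = 151 ppm.
Deficit to target: 161 − 151 = 10 mg/L.
As CaCO₃: 10 mg/L × 123,000 L = 1230 g; ÷ 50 g/eq ÷ 2 = 12.3 mol Na₂CO₃.
Mass: 12.3 × 106 = 1304 g.

1.30 kg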